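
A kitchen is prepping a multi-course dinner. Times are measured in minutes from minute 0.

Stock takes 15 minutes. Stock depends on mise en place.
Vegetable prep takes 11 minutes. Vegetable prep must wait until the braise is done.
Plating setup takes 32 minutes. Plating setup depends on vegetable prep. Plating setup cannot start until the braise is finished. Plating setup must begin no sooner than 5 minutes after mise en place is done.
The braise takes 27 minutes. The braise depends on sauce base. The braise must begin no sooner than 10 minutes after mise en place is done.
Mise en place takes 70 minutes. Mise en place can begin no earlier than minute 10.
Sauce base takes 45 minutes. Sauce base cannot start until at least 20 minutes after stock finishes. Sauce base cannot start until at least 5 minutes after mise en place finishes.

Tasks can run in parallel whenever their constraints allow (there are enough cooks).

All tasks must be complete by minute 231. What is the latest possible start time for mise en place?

11

Plating setup must finish by minute 231; it takes 32 minutes, so it must start by 231 − 32 = minute 199.
Vegetable prep must finish before plating setup (must start by minute 199). With an 11-minute duration, vegetable prep must start by 199 − 11 = minute 188.
For the braise: vegetable prep (must start by minute 188); plating setup (must start by minute 199). The most restrictive is minute 188; with a 27-minute duration, the braise must start by minute 161.
Since the braise (must start by minute 161) depends on it, sauce base must finish by minute 161. Backing off its 45-minute duration gives a latest start of minute 116.
Since sauce base (must start by minute 116, minus 20-minute gap → minute 96) depends on it, stock must finish by minute 96. Backing off its 15-minute duration gives a latest start of minute 81.
For mise en place: stock (must start by minute 81); sauce base (must start by minute 116, minus 5-minute gap → minute 111); the braise (must start by minute 161, minus 10-minute gap → minute 151); plating setup (must start by minute 199, minus 5-minute gap → minute 194). The most restrictive is minute 81; with a 70-minute duration, mise en place must start by minute 11.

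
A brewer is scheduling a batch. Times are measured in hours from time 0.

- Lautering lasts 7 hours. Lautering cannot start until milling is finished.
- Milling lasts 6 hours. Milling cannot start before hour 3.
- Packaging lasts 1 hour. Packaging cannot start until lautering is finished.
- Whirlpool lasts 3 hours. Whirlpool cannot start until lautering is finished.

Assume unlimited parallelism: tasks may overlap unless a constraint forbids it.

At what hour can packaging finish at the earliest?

17

After its own release at hour 3, milling can start at hour 3 and finishes at hour 9.
Lautering waits on milling (finishes hour 9), so it starts at hour 9 and finishes at 9 + 7 = hour 16.
Packaging waits on lautering (finishes hour 16), so it starts at hour 16 and finishes at 16 + 1 = hour 17.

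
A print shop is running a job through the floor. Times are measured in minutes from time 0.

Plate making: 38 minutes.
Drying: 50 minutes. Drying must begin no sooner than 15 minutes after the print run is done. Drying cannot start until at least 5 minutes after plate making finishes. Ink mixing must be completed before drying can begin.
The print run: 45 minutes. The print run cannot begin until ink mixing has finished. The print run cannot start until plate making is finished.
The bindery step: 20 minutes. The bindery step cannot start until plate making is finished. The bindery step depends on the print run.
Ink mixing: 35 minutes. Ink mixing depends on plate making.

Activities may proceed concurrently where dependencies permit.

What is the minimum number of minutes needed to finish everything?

Plate making can start immediately at minute 0; it finishes at minute 38.
After plate making (finishes minute 38), ink mixing can start at minute 38 and finishes at minute 73.
The print run needs all of ink mixing (finishes minute 73); plate making (finishes minute 38). That puts its earliest start at minute 73; it finishes at 73 + 45 = minute 118.
The bindery step needs all of plate making (finishes minute 38); the print run (finishes minute 118). That puts its earliest start at minute 118; it finishes at 118 + 20 = minute 138.
Drying needs all of the print run (finishes minute 118, plus 15-minute gap → minute 133); plate making (finishes minute 38, plus 5-minute gap → minute 43); ink mixing (finishes minute 73). That puts its earliest start at minute 133; it finishes at 133 + 50 = minute 183.
All tasks are finished once the last one completes. Finish times: Plate making at 38, Ink mixing at 73, The print run at 118, Drying at 183, The bindery step at 138. The latest is minute 183.

183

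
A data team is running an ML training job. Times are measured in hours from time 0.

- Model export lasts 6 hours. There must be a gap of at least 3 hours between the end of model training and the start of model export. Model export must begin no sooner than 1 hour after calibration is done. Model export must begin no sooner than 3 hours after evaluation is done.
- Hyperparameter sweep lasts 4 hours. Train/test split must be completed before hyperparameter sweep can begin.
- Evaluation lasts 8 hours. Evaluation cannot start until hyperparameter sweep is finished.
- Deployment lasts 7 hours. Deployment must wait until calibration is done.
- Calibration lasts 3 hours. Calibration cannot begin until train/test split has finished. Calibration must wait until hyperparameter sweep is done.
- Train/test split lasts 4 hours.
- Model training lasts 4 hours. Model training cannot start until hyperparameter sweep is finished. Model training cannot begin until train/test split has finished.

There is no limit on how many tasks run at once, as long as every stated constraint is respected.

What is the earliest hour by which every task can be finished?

25

Nothing blocks train/test split, so it runs from hour 0 to hour 4.
Hyperparameter sweep cannot begin until train/test split (finishes hour 4). It runs from hour 4 to 4 + 4 = hour 8.
For calibration: train/test split (finishes hour 4); hyperparameter sweep (finishes hour 8). Taking the maximum gives a start of hour 8, and it finishes at 8 + 3 = hour 11.
Deployment waits on calibration (finishes hour 11), so it starts at hour 11 and finishes at 11 + 7 = hour 18.
Evaluation waits on hyperparameter sweep (finishes hour 8), so it starts at hour 8 and finishes at 8 + 8 = hour 16.
For model training: hyperparameter sweep (finishes hour 8); train/test split (finishes hour 4). Taking the maximum gives a start of hour 8, and it finishes at 8 + 4 = hour 12.
Model export needs all of model training (finishes hour 12, plus 3-hour gap → hour 15); calibration (finishes hour 11, plus 1-hour gap → hour 12); evaluation (finishes hour 16, plus 3-hour gap → hour 19). That puts its earliest start at hour 19; it finishes at 19 + 6 = hour 25.
All tasks are finished once the last one completes. Finish times: Train/test split at 4, Hyperparameter sweep at 8, Model training at 12, Evaluation at 16, Calibration at 11, Model export at 25, Deployment at 18. The latest is hour 25.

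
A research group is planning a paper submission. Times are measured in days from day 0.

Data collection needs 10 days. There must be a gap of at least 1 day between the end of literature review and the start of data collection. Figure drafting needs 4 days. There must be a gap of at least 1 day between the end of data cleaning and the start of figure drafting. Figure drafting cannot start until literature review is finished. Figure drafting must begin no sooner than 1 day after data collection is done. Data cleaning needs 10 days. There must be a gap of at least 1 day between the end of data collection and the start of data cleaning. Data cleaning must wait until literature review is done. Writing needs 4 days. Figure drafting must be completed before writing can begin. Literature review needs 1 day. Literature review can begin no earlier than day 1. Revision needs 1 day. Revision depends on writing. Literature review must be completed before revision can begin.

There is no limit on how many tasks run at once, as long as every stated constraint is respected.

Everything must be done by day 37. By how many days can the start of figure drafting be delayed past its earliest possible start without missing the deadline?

3

After its own release at day 1, literature review can start at day 1 and finishes at day 2.
Data collection cannot begin until literature review (finishes day 2, plus 1-day gap → day 3). It runs from day 3 to 3 + 10 = day 13.
Data cleaning cannot start until data collection (finishes day 13, plus 1-day gap → day 14); literature review (finishes day 2). The controlling bound is day 14, so data cleaning finishes at 14 + 10 = day 24.
Figure drafting cannot start until data cleaning (finishes day 24, plus 1-day gap → day 25); literature review (finishes day 2); data collection (finishes day 13, plus 1-day gap → day 14). The controlling bound is day 25, so figure drafting finishes at 25 + 4 = day 29.

Working backward from the deadline:
Revision must finish by day 37; it takes 1 day, so it must start by 37 − 1 = day 36.
Writing must finish before revision (must start by day 36). With a 4-day duration, writing must start by 36 − 4 = day 32.
Figure drafting has to be done before writing (must start by day 32). That means finishing by day 32, i.e. starting by 32 − 4 = day 28.
So figure drafting can start as early as day 25 and as late as day 28, giving 28 − 25 = 3 days of slack.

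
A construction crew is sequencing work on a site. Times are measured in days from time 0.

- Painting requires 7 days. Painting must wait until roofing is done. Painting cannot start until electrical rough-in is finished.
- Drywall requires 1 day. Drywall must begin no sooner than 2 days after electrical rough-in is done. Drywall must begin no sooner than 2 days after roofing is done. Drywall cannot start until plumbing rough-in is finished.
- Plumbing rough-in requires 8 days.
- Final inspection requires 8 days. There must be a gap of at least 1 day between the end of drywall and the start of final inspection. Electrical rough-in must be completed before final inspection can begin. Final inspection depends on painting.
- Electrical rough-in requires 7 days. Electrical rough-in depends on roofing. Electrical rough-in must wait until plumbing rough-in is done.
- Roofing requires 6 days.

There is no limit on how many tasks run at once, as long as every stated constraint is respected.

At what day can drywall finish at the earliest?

18

Plumbing rough-in has no prerequisites, so it starts at day 0 and finishes at day 8.
Roofing has no prerequisites, so it starts at day 0 and finishes at day 6.
Electrical rough-in has to wait for roofing (finishes day 6); plumbing rough-in (finishes day 8). The latest of these is day 8, so electrical rough-in runs day 8 to 8 + 7 = day 15.
For drywall: electrical rough-in (finishes day 15, plus 2-day gap → day 17); roofing (finishes day 6, plus 2-day gap → day 8); plumbing rough-in (finishes day 8). Taking the maximum gives a start of day 17, and it finishes at 17 + 1 = day 18.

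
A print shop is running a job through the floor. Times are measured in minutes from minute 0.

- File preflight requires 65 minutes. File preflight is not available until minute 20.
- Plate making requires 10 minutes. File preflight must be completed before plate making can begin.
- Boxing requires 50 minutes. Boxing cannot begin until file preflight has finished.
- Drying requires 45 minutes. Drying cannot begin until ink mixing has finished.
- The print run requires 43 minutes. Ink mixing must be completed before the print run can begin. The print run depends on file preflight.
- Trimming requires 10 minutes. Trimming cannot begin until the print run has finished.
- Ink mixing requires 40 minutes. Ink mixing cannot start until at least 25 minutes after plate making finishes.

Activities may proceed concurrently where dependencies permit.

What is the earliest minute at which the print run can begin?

After its own release at minute 20, file preflight can start at minute 20 and finishes at minute 85.
After file preflight (finishes minute 85), plate making can start at minute 85 and finishes at minute 95.
After plate making (finishes minute 95, plus 25-minute gap → minute 120), ink mixing can start at minute 120 and finishes at minute 160.
The print run waits on ink mixing (finishes minute 160); file preflight (finishes minute 85). The latest of these is minute 160, which is the earliest the print run can start.

160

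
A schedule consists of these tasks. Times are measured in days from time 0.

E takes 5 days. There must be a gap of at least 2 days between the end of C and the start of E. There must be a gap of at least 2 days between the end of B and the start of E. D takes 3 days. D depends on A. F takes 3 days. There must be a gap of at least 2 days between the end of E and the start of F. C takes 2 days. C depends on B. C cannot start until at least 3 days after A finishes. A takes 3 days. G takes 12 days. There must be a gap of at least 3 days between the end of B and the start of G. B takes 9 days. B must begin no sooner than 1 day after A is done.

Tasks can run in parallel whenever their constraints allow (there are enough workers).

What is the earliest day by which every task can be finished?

28

A has no prerequisites, so it starts at day 0 and finishes at day 3.
D cannot begin until A (finishes day 3). It runs from day 3 to 3 + 3 = day 6.
B waits on A (finishes day 3, plus 1-day gap → day 4), so it starts at day 4 and finishes at 4 + 9 = day 13.
G cannot begin until B (finishes day 13, plus 3-day gap → day 16). It runs from day 16 to 16 + 12 = day 28.
For C: B (finishes day 13); A (finishes day 3, plus 3-day gap → day 6). Taking the maximum gives a start of day 13, and it finishes at 13 + 2 = day 15.
E cannot start until C (finishes day 15, plus 2-day gap → day 17); B (finishes day 13, plus 2-day gap → day 15). The controlling bound is day 17, so E finishes at 17 + 5 = day 22.
F cannot begin until E (finishes day 22, plus 2-day gap → day 24). It runs from day 24 to 24 + 3 = day 27.
All tasks are finished once the last one completes. Finish times: A at 3, B at 13, C at 15, D at 6, E at 22, F at 27, G at 28. The latest is day 28.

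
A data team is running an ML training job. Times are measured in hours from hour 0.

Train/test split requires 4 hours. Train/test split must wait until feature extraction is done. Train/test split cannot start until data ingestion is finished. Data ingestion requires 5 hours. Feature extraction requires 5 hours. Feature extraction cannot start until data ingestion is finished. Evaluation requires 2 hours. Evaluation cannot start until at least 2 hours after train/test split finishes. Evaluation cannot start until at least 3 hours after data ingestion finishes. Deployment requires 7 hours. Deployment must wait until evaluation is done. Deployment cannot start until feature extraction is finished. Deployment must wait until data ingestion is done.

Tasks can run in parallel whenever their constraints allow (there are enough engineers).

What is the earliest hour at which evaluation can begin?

16

Nothing blocks data ingestion, so it runs from hour 0 to hour 5.
Feature extraction waits on data ingestion (finishes hour 5), so it starts at hour 5 and finishes at 5 + 5 = hour 10.
For train/test split: feature extraction (finishes hour 10); data ingestion (finishes hour 5). Taking the maximum gives a start of hour 10, and it finishes at 10 + 4 = hour 14.
Evaluation waits on train/test split (finishes hour 14, plus 2-hour gap → hour 16); data ingestion (finishes hour 5, plus 3-hour gap → hour 8). The latest of these is hour 16, which is the earliest evaluation can start.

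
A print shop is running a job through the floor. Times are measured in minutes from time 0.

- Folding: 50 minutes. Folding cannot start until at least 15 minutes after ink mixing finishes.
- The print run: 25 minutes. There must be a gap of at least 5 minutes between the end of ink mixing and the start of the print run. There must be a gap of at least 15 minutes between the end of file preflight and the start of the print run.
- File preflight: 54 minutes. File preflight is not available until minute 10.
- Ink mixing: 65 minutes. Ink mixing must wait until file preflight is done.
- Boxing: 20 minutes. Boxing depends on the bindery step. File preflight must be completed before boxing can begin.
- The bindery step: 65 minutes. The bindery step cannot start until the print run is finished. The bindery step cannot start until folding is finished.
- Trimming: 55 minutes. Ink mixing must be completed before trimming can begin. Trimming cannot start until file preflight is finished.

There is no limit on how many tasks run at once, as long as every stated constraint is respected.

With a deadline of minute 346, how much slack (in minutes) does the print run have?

After its own release at minute 10, file preflight can start at minute 10 and finishes at minute 64.
After file preflight (finishes minute 64), ink mixing can start at minute 64 and finishes at minute 129.
The print run cannot start until ink mixing (finishes minute 129, plus 5-minute gap → minute 134); file preflight (finishes minute 64, plus 15-minute gap → minute 79). The controlling bound is minute 134, so the print run finishes at 134 + 25 = minute 159.

Working backward from the deadline:
To finish by minute 346, boxing (duration 20) must start no later than minute 326.
The bindery step must finish before boxing (must start by minute 326). With a 65-minute duration, the bindery step must start by 326 − 65 = minute 261.
The print run feeds into the bindery step (must start by minute 261); so the print run must finish by minute 261 and therefore start by minute 236.
So the print run can start as early as minute 134 and as late as minute 236, giving 236 − 134 = 102 minutes of slack.

102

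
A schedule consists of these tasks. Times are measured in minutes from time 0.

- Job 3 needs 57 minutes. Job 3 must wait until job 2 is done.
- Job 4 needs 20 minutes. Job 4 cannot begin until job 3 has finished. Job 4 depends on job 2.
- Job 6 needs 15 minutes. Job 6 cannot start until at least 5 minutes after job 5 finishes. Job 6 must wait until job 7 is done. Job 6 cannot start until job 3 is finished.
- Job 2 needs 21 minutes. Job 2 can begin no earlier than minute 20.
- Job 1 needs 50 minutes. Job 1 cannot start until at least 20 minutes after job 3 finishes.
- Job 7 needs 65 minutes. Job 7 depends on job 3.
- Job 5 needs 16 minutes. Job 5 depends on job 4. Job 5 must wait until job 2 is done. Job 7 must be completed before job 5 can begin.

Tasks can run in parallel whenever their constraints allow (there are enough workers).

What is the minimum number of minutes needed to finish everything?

199

Job 2 cannot begin until its own release at minute 20. It runs from minute 20 to 20 + 21 = minute 41.
Job 3 cannot begin until job 2 (finishes minute 41). It runs from minute 41 to 41 + 57 = minute 98.
Job 7 waits on job 3 (finishes minute 98), so it starts at minute 98 and finishes at 98 + 65 = minute 163.
Job 4 has to wait for job 3 (finishes minute 98); job 2 (finishes minute 41). The latest of these is minute 98, so job 4 runs minute 98 to 98 + 20 = minute 118.
For job 5: job 4 (finishes minute 118); job 2 (finishes minute 41); job 7 (finishes minute 163). Taking the maximum gives a start of minute 163, and it finishes at 163 + 16 = minute 179.
Job 6 needs all of job 5 (finishes minute 179, plus 5-minute gap → minute 184); job 7 (finishes minute 163); job 3 (finishes minute 98). That puts its earliest start at minute 184; it finishes at 184 + 15 = minute 199.
After job 3 (finishes minute 98, plus 20-minute gap → minute 118), job 1 can start at minute 118 and finishes at minute 168.
All tasks are finished once the last one completes. Finish times: Job 1 at 168, Job 2 at 41, Job 3 at 98, Job 4 at 118, Job 5 at 179, Job 6 at 199, Job 7 at 163. The latest is minute 199.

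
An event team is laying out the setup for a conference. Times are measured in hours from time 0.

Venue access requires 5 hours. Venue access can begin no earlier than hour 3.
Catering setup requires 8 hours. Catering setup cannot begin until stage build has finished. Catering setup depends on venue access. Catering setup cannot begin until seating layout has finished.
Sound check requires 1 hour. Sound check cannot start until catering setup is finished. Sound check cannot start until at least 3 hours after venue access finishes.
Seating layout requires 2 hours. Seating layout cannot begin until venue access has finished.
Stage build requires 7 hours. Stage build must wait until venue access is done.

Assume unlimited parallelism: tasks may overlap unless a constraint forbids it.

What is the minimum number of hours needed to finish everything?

24

After its own release at hour 3, venue access can start at hour 3 and finishes at hour 8.
Seating layout cannot begin until venue access (finishes hour 8). It runs from hour 8 to 8 + 2 = hour 10.
After venue access (finishes hour 8), stage build can start at hour 8 and finishes at hour 15.
Catering setup has to wait for stage build (finishes hour 15); venue access (finishes hour 8); seating layout (finishes hour 10). The latest of these is hour 15, so catering setup runs hour 15 to 15 + 8 = hour 23.
Sound check has to wait for catering setup (finishes hour 23); venue access (finishes hour 8, plus 3-hour gap → hour 11). The latest of these is hour 23, so sound check runs hour 23 to 23 + 1 = hour 24.
All tasks are finished once the last one completes. Finish times: Venue access at 8, Stage build at 15, Seating layout at 10, Catering setup at 23, Sound check at 24. The latest is hour 24.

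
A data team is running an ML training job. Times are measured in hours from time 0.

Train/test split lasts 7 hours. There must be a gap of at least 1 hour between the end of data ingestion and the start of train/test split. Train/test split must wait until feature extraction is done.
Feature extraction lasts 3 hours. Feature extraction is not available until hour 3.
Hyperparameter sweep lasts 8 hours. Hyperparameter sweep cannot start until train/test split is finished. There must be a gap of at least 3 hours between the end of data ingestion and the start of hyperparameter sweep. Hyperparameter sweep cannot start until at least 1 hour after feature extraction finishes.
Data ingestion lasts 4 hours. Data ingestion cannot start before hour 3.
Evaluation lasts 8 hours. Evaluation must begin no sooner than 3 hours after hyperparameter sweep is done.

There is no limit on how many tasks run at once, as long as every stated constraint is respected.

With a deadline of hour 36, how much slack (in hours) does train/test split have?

2

Feature extraction cannot begin until its own release at hour 3. It runs from hour 3 to 3 + 3 = hour 6.
Data ingestion waits on its own release at hour 3, so it starts at hour 3 and finishes at 3 + 4 = hour 7.
Train/test split needs all of data ingestion (finishes hour 7, plus 1-hour gap → hour 8); feature extraction (finishes hour 6). That puts its earliest start at hour 8; it finishes at 8 + 7 = hour 15.

Working backward from the deadline:
Evaluation must finish by hour 36; it takes 8 hours, so it must start by 36 − 8 = hour 28.
Hyperparameter sweep has to be done before evaluation (must start by hour 28, minus 3-hour gap → hour 25). That means finishing by hour 25, i.e. starting by 25 − 8 = hour 17.
Since hyperparameter sweep (must start by hour 17) depends on it, train/test split must finish by hour 17. Backing off its 7-hour duration gives a latest start of hour 10.
So train/test split can start as early as hour 8 and as late as hour 10, giving 10 − 8 = 2 hours of slack.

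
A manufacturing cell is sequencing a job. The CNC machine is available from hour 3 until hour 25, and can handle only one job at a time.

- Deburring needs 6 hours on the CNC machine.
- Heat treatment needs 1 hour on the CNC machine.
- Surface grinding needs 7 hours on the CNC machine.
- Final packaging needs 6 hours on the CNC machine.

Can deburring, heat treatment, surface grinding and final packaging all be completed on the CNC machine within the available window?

The CNC machine window is 25 − 3 = 22 hours.
Running back to back, the jobs need 6 + 1 + 7 + 6 = 20 hours on the CNC machine.
Since 20 ≤ 22, they fit within the window.

Yes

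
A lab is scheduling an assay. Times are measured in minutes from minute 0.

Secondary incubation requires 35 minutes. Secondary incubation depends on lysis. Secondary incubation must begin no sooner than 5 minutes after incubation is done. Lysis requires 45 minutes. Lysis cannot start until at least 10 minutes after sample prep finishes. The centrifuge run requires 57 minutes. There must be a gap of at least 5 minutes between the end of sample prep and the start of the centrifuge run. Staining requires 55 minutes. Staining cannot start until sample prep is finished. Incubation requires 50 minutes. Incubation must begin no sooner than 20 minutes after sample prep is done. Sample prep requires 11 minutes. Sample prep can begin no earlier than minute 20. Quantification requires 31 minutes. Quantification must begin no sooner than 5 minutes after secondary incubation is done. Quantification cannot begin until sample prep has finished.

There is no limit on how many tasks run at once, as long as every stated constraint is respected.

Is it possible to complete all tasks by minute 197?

Yes

Sample prep waits on its own release at minute 20, so it starts at minute 20 and finishes at 20 + 11 = minute 31.
Staining cannot begin until sample prep (finishes minute 31). It runs from minute 31 to 31 + 55 = minute 86.
The centrifuge run waits on sample prep (finishes minute 31, plus 5-minute gap → minute 36), so it starts at minute 36 and finishes at 36 + 57 = minute 93.
Incubation waits on sample prep (finishes minute 31, plus 20-minute gap → minute 51), so it starts at minute 51 and finishes at 51 + 50 = minute 101.
After sample prep (finishes minute 31, plus 10-minute gap → minute 41), lysis can start at minute 41 and finishes at minute 86.
Secondary incubation has to wait for lysis (finishes minute 86); incubation (finishes minute 101, plus 5-minute gap → minute 106). The latest of these is minute 106, so secondary incubation runs minute 106 to 106 + 35 = minute 141.
Quantification cannot start until secondary incubation (finishes minute 141, plus 5-minute gap → minute 146); sample prep (finishes minute 31). The controlling bound is minute 146, so quantification finishes at 146 + 31 = minute 177.
Every task is finished by minute 177, which is no later than the deadline of 197, so the schedule is feasible.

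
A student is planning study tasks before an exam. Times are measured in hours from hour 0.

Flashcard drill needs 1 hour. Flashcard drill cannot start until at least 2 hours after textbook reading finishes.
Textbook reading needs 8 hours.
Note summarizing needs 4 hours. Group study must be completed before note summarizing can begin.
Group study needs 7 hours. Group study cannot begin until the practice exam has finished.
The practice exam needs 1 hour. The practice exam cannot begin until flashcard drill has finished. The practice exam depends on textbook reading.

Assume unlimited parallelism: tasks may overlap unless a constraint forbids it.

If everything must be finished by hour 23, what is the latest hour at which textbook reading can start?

Note summarizing must finish by hour 23; it takes 4 hours, so it must start by 23 − 4 = hour 19.
Since note summarizing (must start by hour 19) depends on it, group study must finish by hour 19. Backing off its 7-hour duration gives a latest start of hour 12.
The practice exam must finish before group study (must start by hour 12). With a 1-hour duration, the practice exam must start by 12 − 1 = hour 11.
Flashcard drill has to be done before the practice exam (must start by hour 11). That means finishing by hour 11, i.e. starting by 11 − 1 = hour 10.
For textbook reading: flashcard drill (must start by hour 10, minus 2-hour gap → hour 8); the practice exam (must start by hour 11). The most restrictive is hour 8; with an 8-hour duration, textbook reading must start by hour 0.

0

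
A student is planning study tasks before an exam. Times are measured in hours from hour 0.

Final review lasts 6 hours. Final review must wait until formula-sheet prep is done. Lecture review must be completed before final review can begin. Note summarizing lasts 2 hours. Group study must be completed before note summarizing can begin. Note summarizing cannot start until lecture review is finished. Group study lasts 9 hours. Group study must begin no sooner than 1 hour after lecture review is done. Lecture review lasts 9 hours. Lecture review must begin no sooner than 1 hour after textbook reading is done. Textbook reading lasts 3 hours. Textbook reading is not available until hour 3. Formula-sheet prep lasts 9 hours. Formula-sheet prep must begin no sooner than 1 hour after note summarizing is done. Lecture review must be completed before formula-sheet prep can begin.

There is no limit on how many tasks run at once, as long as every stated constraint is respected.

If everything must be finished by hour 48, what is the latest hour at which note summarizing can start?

Final review must finish by hour 48; it takes 6 hours, so it must start by 48 − 6 = hour 42.
Formula-sheet prep has to be done before final review (must start by hour 42). That means finishing by hour 42, i.e. starting by 42 − 9 = hour 33.
Since formula-sheet prep (must start by hour 33, minus 1-hour gap → hour 32) depends on it, note summarizing must finish by hour 32. Backing off its 2-hour duration gives a latest start of hour 30.

30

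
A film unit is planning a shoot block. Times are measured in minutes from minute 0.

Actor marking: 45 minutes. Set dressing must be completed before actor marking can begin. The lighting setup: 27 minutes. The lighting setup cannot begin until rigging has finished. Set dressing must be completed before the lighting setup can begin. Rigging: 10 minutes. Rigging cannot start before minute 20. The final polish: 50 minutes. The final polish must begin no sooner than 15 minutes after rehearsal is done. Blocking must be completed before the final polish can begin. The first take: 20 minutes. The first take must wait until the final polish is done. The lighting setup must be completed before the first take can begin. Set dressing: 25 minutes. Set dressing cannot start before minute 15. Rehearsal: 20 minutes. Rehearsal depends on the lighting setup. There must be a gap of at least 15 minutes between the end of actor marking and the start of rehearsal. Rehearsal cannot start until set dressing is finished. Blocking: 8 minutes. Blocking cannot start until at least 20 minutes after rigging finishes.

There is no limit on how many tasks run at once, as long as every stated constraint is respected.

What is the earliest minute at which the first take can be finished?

205

Set dressing cannot begin until its own release at minute 15. It runs from minute 15 to 15 + 25 = minute 40.
Actor marking waits on set dressing (finishes minute 40), so it starts at minute 40 and finishes at 40 + 45 = minute 85.
Rigging cannot begin until its own release at minute 20. It runs from minute 20 to 20 + 10 = minute 30.
Blocking cannot begin until rigging (finishes minute 30, plus 20-minute gap → minute 50). It runs from minute 50 to 50 + 8 = minute 58.
For the lighting setup: rigging (finishes minute 30); set dressing (finishes minute 40). Taking the maximum gives a start of minute 40, and it finishes at 40 + 27 = minute 67.
Rehearsal needs all of the lighting setup (finishes minute 67); actor marking (finishes minute 85, plus 15-minute gap → minute 100); set dressing (finishes minute 40). That puts its earliest start at minute 100; it finishes at 100 + 20 = minute 120.
For the final polish: rehearsal (finishes minute 120, plus 15-minute gap → minute 135); blocking (finishes minute 58). Taking the maximum gives a start of minute 135, and it finishes at 135 + 50 = minute 185.
The first take has to wait for the final polish (finishes minute 185); the lighting setup (finishes minute 67). The latest of these is minute 185, so the first take runs minute 185 to 185 + 20 = minute 205.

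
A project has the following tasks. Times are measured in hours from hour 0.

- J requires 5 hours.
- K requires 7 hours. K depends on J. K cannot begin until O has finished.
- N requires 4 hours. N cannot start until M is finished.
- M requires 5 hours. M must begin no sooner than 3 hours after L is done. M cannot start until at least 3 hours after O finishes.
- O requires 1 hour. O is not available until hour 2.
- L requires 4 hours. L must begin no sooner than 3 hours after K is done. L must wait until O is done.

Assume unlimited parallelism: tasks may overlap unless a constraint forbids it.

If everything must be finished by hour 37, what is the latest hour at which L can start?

Nothing follows N; the deadline of hour 37 is its only limit. It must start by 37 − 4 = hour 33.
Since N (must start by hour 33) depends on it, M must finish by hour 33. Backing off its 5-hour duration gives a latest start of hour 28.
L must finish before M (must start by hour 28, minus 3-hour gap → hour 25). With a 4-hour duration, L must start by 25 − 4 = hour 21.

21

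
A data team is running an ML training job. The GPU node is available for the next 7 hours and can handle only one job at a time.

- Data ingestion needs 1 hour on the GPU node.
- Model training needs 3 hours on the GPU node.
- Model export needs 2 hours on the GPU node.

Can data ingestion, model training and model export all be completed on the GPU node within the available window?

Running back to back, the jobs need 1 + 3 + 2 = 6 hours on the GPU node.
Since 6 ≤ 7, they fit within the window.

Yes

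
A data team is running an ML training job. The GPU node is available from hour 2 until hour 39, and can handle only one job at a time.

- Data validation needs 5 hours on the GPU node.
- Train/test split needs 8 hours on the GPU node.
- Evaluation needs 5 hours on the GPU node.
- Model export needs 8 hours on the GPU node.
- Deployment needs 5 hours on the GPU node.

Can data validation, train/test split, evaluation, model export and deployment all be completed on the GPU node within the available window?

Yes

The GPU node window is 39 − 2 = 37 hours.
Running back to back, the jobs need 5 + 8 + 5 + 8 + 5 = 31 hours on the GPU node.
Since 31 ≤ 37, they fit within the window.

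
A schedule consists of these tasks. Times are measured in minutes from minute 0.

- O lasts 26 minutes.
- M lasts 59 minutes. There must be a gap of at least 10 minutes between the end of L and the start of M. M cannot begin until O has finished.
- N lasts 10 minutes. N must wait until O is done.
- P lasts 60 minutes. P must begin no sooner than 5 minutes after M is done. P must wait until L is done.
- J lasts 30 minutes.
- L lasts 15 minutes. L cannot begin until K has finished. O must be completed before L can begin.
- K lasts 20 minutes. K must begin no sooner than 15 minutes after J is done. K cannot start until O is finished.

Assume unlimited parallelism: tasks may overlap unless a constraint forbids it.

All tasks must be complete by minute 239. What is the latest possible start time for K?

To finish by minute 239, P (duration 60) must start no later than minute 179.
M feeds into P (must start by minute 179, minus 5-minute gap → minute 174); so M must finish by minute 174 and therefore start by minute 115.
L feeds M (must start by minute 115, minus 10-minute gap → minute 105); P (must start by minute 179). Taking the minimum, L must finish by minute 105 and start by 105 − 15 = minute 90.
K must finish before L (must start by minute 90). With a 20-minute duration, K must start by 90 − 20 = minute 70.

70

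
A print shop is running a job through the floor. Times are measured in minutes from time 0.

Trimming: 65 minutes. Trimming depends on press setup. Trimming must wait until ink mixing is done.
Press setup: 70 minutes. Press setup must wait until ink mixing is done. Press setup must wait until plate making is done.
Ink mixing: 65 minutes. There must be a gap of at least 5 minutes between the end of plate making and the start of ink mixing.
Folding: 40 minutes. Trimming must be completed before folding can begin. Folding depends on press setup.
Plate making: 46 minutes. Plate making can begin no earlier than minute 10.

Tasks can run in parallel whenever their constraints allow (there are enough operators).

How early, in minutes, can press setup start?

126

Plate making cannot begin until its own release at minute 10. It runs from minute 10 to 10 + 46 = minute 56.
Ink mixing cannot begin until plate making (finishes minute 56, plus 5-minute gap → minute 61). It runs from minute 61 to 61 + 65 = minute 126.
Press setup waits on ink mixing (finishes minute 126); plate making (finishes minute 56). The latest of these is minute 126, which is the earliest press setup can start.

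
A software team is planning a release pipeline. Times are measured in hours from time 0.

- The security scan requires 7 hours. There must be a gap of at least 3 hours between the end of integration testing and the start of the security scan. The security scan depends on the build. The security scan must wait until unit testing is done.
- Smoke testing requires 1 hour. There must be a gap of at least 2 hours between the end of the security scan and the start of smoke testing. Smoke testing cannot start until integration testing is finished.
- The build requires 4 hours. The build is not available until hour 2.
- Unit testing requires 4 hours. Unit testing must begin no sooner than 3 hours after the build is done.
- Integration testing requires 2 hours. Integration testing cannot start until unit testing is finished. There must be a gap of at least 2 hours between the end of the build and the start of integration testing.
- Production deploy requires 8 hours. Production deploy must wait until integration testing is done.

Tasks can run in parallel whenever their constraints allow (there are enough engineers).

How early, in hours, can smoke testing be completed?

The build waits on its own release at hour 2, so it starts at hour 2 and finishes at 2 + 4 = hour 6.
Unit testing waits on the build (finishes hour 6, plus 3-hour gap → hour 9), so it starts at hour 9 and finishes at 9 + 4 = hour 13.
Integration testing has to wait for unit testing (finishes hour 13); the build (finishes hour 6, plus 2-hour gap → hour 8). The latest of these is hour 13, so integration testing runs hour 13 to 13 + 2 = hour 15.
The security scan cannot start until integration testing (finishes hour 15, plus 3-hour gap → hour 18); the build (finishes hour 6); unit testing (finishes hour 13). The controlling bound is hour 18, so the security scan finishes at 18 + 7 = hour 25.
For smoke testing: the security scan (finishes hour 25, plus 2-hour gap → hour 27); integration testing (finishes hour 15). Taking the maximum gives a start of hour 27, and it finishes at 27 + 1 = hour 28.

28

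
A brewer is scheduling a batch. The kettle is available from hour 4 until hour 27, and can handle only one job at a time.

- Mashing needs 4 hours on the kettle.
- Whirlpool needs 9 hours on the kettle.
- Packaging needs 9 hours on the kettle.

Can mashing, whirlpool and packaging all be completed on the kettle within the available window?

Yes

The kettle window is 27 − 4 = 23 hours.
Running back to back, the jobs need 4 + 9 + 9 = 22 hours on the kettle.
Since 22 ≤ 23, they fit within the window.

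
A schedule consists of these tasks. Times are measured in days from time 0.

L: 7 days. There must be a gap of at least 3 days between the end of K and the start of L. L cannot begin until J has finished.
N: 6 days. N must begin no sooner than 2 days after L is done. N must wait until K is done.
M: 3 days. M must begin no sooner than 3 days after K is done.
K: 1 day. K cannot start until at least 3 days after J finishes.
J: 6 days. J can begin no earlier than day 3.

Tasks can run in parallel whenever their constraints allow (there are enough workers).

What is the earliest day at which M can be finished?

19

J waits on its own release at day 3, so it starts at day 3 and finishes at 3 + 6 = day 9.
K cannot begin until J (finishes day 9, plus 3-day gap → day 12). It runs from day 12 to 12 + 1 = day 13.
M waits on K (finishes day 13, plus 3-day gap → day 16), so it starts at day 16 and finishes at 16 + 3 = day 19.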